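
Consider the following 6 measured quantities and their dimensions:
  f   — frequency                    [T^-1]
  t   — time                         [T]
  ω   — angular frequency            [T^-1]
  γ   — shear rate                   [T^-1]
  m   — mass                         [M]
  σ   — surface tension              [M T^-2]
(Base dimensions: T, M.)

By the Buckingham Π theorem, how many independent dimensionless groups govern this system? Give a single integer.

4

Exponent matrix [T,M] × [f,t,ω,γ,m,σ]:
  T: [-1  1 -1 -1  0 -2]
  M: [ 0  0  0  0  1  1]
Echelon form has 2 nonzero rows (pivots: f,m)
6 vars − rank 2 = 4 Π groups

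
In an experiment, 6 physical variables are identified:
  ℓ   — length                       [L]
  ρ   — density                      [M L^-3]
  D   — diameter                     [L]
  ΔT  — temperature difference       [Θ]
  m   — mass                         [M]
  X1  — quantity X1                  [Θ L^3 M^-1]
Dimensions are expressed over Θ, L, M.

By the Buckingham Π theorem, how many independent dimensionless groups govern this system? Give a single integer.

3

Exponent matrix [Θ,L,M] × [ℓ,ρ,D,ΔT,m,X1]:
  Θ: [ 0  0  0  1  0  1]
  L: [ 1 -3  1  0  0  3]
  M: [ 0  1  0  0  1 -1]
Echelon form has 3 nonzero rows (pivots: ℓ,ρ,ΔT)
6 vars − rank 3 = 3 Π groups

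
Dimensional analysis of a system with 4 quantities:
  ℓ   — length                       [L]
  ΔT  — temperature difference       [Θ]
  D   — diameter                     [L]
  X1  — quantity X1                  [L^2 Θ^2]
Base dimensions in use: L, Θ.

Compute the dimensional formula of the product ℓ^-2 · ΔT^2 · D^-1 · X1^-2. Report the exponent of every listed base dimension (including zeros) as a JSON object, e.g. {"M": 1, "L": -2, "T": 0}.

{"L": -7, "Θ": -2}

Write exponents as rows L,Θ / cols ℓ,ΔT,D,X1:
  L: [ 1  0  1  2]
  Θ: [ 0  1  0  2]
  [L]: (-2)·1+(2)·0+(-1)·1+(-2)·2 = -7
  [Θ]: (-2)·0+(2)·1+(-1)·0+(-2)·2 = -2
⇒ L^-7 Θ^-2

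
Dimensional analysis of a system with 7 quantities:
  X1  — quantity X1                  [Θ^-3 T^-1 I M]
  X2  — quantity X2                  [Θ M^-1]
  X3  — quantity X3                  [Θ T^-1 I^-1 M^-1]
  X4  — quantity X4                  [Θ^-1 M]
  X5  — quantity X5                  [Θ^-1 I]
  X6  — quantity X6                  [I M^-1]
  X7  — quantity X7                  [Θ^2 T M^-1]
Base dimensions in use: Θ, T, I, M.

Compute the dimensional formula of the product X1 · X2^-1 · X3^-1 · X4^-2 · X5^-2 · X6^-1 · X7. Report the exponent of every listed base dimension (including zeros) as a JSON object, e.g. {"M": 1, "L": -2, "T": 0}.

Write exponents as rows Θ,T,I,M / cols X1,X2,X3,X4,X5,X6,X7:
  Θ: [-3  1  1 -1 -1  0  2]
  T: [-1  0 -1  0  0  0  1]
  I: [ 1  0 -1  0  1  1  0]
  M: [ 1 -1 -1  1  0 -1 -1]
  [Θ]: (1)·-3+(-1)·1+(-1)·1+(-2)·-1+(-2)·-1+(-1)·0+(1)·2 = 1
  [T]: (1)·-1+(-1)·0+(-1)·-1+(-2)·0+(-2)·0+(-1)·0+(1)·1 = 1
  [I]: (1)·1+(-1)·0+(-1)·-1+(-2)·0+(-2)·1+(-1)·1+(1)·0 = -1
  [M]: (1)·1+(-1)·-1+(-1)·-1+(-2)·1+(-2)·0+(-1)·-1+(1)·-1 = 1
⇒ Θ T I^-1 M

{"Θ": 1, "T": 1, "I": -1, "M": 1}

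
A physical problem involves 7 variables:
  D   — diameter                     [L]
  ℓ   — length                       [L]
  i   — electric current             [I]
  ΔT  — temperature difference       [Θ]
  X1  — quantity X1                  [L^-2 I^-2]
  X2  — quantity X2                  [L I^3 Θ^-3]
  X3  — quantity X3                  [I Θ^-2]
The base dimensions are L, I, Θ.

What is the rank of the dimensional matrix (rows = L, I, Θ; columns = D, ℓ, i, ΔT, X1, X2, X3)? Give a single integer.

Write exponents as rows L,I,Θ / cols D,ℓ,i,ΔT,X1,X2,X3:
  L: [ 1  1  0  0 -2  1  0]
  I: [ 0  0  1  0 -2  3  1]
  Θ: [ 0  0  0  1  0 -3 -2]
RREF → pivots at {D,i,ΔT} ⇒ r = 3

3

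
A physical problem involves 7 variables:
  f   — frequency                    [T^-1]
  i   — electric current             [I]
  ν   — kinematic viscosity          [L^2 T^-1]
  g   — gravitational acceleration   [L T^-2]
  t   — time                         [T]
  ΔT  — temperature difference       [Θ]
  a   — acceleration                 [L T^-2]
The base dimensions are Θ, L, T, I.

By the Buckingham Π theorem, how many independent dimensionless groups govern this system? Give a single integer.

Write exponents as rows Θ,L,T,I / cols f,i,ν,g,t,ΔT,a:
  Θ: [ 0  0  0  0  0  1  0]
  L: [ 0  0  2  1  0  0  1]
  T: [-1  0 -1 -2  1  0 -2]
  I: [ 0  1  0  0  0  0  0]
Echelon form has 4 nonzero rows (pivots: f,i,ν,ΔT)
Π count = n − r = 7 − 4 = 3

3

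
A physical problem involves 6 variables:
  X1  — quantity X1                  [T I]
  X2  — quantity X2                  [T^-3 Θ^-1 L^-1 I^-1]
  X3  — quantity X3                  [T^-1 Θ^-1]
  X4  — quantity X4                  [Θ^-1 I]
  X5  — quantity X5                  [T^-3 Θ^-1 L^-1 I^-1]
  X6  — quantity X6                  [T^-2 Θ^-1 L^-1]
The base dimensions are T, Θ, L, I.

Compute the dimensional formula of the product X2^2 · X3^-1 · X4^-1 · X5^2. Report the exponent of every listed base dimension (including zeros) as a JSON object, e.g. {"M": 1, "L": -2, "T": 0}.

{"T": -11, "Θ": -2, "L": -4, "I": -5}

Dimensional matrix (T×Θ×L×I by X1×X2×X3×X4×X5×X6):
  T: [ 1 -3 -1  0 -3 -2]
  Θ: [ 0 -1 -1 -1 -1 -1]
  L: [ 0 -1  0  0 -1 -1]
  I: [ 1 -1  0  1 -1  0]
  [T]: (2)·-3+(-1)·-1+(-1)·0+(2)·-3 = -11
  [Θ]: (2)·-1+(-1)·-1+(-1)·-1+(2)·-1 = -2
  [L]: (2)·-1+(-1)·0+(-1)·0+(2)·-1 = -4
  [I]: (2)·-1+(-1)·0+(-1)·1+(2)·-1 = -5
⇒ T^-11 Θ^-2 L^-4 I^-5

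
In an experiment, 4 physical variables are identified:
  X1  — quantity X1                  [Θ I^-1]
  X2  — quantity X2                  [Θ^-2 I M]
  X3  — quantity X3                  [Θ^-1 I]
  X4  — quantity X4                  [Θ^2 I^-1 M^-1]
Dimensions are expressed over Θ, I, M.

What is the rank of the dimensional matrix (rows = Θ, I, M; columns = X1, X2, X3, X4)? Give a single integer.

Write exponents as rows Θ,I,M / cols X1,X2,X3,X4:
  Θ: [ 1 -2 -1  2]
  I: [-1  1  1 -1]
  M: [ 0  1  0 -1]
RREF → pivots at {X1,X2} ⇒ r = 2

2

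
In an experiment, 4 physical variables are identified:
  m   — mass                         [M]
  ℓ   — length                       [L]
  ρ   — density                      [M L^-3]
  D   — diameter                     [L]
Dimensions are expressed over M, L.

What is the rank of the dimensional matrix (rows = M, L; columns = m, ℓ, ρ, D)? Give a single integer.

Dimensional matrix (M×L by m×ℓ×ρ×D):
  M: [ 1  0  1  0]
  L: [ 0  1 -3  1]
Echelon form has 2 nonzero rows (pivots: m,ℓ)

2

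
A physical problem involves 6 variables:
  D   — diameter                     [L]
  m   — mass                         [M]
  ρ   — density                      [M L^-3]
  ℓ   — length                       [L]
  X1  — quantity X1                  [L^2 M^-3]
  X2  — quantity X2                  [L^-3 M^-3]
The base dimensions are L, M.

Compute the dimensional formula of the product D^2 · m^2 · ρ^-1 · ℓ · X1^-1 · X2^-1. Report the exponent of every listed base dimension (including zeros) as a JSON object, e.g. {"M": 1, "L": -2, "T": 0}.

{"L": 7, "M": 7}

Exponent matrix [L,M] × [D,m,ρ,ℓ,X1,X2]:
  L: [ 1  0 -3  1  2 -3]
  M: [ 0  1  1  0 -3 -3]
  [L]: (2)·1+(2)·0+(-1)·-3+(1)·1+(-1)·2+(-1)·-3 = 7
  [M]: (2)·0+(2)·1+(-1)·1+(1)·0+(-1)·-3+(-1)·-3 = 7
⇒ L^7 M^7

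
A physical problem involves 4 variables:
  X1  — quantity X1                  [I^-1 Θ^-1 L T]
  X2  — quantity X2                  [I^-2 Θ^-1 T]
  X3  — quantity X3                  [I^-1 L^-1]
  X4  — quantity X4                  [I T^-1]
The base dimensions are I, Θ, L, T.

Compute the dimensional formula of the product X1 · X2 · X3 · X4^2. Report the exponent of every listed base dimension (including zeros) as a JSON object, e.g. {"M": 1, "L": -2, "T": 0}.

{"I": -2, "Θ": -2, "L": 0, "T": 0}

Exponent matrix [I,Θ,L,T] × [X1,X2,X3,X4]:
  I: [-1 -2 -1  1]
  Θ: [-1 -1  0  0]
  L: [ 1  0 -1  0]
  T: [ 1  1  0 -1]
  [I]: (1)·-1+(1)·-2+(1)·-1+(2)·1 = -2
  [Θ]: (1)·-1+(1)·-1+(1)·0+(2)·0 = -2
  [L]: (1)·1+(1)·0+(1)·-1+(2)·0 = 0
  [T]: (1)·1+(1)·1+(1)·0+(2)·-1 = 0
⇒ I^-2 Θ^-2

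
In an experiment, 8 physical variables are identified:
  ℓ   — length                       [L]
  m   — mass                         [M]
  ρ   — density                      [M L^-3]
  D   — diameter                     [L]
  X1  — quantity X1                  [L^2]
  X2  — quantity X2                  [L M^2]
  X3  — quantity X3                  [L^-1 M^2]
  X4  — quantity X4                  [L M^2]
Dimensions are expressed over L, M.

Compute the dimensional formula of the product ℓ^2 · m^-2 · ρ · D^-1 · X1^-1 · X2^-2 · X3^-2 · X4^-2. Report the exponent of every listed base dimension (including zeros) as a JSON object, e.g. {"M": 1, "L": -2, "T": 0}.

{"L": -6, "M": -13}

Dimensional matrix (L×M by ℓ×m×ρ×D×X1×X2×X3×X4):
  L: [ 1  0 -3  1  2  1 -1  1]
  M: [ 0  1  1  0  0  2  2  2]
  [L]: (2)·1+(-2)·0+(1)·-3+(-1)·1+(-1)·2+(-2)·1+(-2)·-1+(-2)·1 = -6
  [M]: (2)·0+(-2)·1+(1)·1+(-1)·0+(-1)·0+(-2)·2+(-2)·2+(-2)·2 = -13
⇒ L^-6 M^-13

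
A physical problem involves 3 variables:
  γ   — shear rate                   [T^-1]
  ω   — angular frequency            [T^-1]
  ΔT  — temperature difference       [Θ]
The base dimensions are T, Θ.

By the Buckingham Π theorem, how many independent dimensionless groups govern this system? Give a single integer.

Write exponents as rows T,Θ / cols γ,ω,ΔT:
  T: [-1 -1  0]
  Θ: [ 0  0  1]
Echelon form has 2 nonzero rows (pivots: γ,ΔT)
n=3, r=2 ⇒ 1 dimensionless group

1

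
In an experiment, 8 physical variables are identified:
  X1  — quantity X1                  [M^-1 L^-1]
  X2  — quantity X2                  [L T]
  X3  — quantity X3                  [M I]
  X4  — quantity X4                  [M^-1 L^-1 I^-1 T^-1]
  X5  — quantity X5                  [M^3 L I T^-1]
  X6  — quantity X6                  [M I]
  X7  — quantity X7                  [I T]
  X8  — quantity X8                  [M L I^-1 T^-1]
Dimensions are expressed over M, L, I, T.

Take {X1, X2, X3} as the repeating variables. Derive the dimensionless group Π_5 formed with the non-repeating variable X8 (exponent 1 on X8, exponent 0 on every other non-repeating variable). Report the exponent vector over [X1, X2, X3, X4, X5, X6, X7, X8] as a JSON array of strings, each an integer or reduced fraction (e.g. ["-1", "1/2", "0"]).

["2", "1", "1", "0", "0", "0", "0", "1"]

Exponent matrix [M,L,I,T] × [X1,X2,X3,X4,X5,X6,X7,X8]:
  M: [-1  0  1 -1  3  1  0  1]
  L: [-1  1  0 -1  1  0  0  1]
  I: [ 0  0  1 -1  1  1  1 -1]
  T: [ 0  1  0 -1 -1  0  1 -1]
Row reduction gives pivot columns X1,X2,X3; rank = 3
Pivot set = {X1,X2,X3}, free = {X4,X5,X6,X7,X8}
RREF:
  r0: [   1    0    0    0   -2    0    1   -2]
  r1: [   0    1    0   -1   -1    0    1   -1]
  r2: [   0    0    1   -1    1    1    1   -1]
  r3: [   0    0    0    0    0    0    0    0]
Fix exponent of X8 at 1, X4 at 0, X5 at 0, X6 at 0, X7 at 0; solve each RREF row for its pivot's exponent:
  r0: exp(X1) + (-2)·1 = 0 ⇒ exp(X1) = 2
  r1: exp(X2) + (-1)·1 = 0 ⇒ exp(X2) = 1
  r2: exp(X3) + (-1)·1 = 0 ⇒ exp(X3) = 1
Π_5 = X1^2 · X2 · X3 · X8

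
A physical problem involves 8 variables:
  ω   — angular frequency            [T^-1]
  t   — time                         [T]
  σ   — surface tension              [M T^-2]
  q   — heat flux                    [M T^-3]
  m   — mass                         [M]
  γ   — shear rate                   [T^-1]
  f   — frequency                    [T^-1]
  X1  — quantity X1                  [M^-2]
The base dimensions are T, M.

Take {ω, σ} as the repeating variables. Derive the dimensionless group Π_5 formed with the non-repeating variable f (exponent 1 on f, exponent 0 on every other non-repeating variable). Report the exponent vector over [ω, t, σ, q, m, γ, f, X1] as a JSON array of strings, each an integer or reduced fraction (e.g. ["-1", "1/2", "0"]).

["-1", "0", "0", "0", "0", "0", "1", "0"]

Dimensional matrix (T×M by ω×t×σ×q×m×γ×f×X1):
  T: [-1  1 -2 -3  0 -1 -1  0]
  M: [ 0  0  1  1  1  0  0 -2]
Echelon form has 2 nonzero rows (pivots: ω,σ)
Pivot set = {ω,σ}, free = {t,q,m,γ,f,X1}
RREF:
  r0: [   1   -1    0    1   -2    1    1    4]
  r1: [   0    0    1    1    1    0    0   -2]
Fix exponent of f at 1, t at 0, q at 0, m at 0, γ at 0, X1 at 0; solve each RREF row for its pivot's exponent:
  r0: exp(ω) + (1)·1 = 0 ⇒ exp(ω) = -1
  r1: exp(σ) + (0)·1 = 0 ⇒ exp(σ) = 0
Π_5 = ω^-1 · f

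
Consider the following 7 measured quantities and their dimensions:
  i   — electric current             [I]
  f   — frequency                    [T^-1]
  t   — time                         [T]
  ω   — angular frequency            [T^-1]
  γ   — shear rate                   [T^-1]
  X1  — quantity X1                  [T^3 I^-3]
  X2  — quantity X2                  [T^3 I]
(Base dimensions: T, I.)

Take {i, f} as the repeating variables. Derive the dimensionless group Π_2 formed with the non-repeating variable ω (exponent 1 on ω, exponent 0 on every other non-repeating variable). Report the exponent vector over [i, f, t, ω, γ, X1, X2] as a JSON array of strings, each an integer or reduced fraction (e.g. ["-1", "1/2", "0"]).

Exponent matrix [T,I] × [i,f,t,ω,γ,X1,X2]:
  T: [ 0 -1  1 -1 -1  3  3]
  I: [ 1  0  0  0  0 -3  1]
Echelon form has 2 nonzero rows (pivots: i,f)
Repeat: i,f; free: t,ω,γ,X1,X2
RREF:
  r0: [   1    0    0    0    0   -3    1]
  r1: [   0    1   -1    1    1   -3   -3]
Fix exponent of ω at 1, t at 0, γ at 0, X1 at 0, X2 at 0; solve each RREF row for its pivot's exponent:
  r0: exp(i) + (0)·1 = 0 ⇒ exp(i) = 0
  r1: exp(f) + (1)·1 = 0 ⇒ exp(f) = -1
Π_2 = f^-1 · ω

["0", "-1", "0", "1", "0", "0", "0"]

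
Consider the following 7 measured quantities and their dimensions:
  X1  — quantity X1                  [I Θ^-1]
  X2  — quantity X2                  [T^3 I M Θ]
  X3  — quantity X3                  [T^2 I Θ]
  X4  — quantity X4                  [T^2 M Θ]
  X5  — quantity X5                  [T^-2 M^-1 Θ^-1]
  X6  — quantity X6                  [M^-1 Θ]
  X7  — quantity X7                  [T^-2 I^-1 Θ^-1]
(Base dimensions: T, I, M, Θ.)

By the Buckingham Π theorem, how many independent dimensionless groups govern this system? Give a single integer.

4

Write exponents as rows T,I,M,Θ / cols X1,X2,X3,X4,X5,X6,X7:
  T: [ 0  3  2  2 -2  0 -2]
  I: [ 1  1  1  0  0  0 -1]
  M: [ 0  1  0  1 -1 -1  0]
  Θ: [-1  1  1  1 -1  1 -1]
Echelon form has 3 nonzero rows (pivots: X1,X2,X3)
7 vars − rank 3 = 4 Π groups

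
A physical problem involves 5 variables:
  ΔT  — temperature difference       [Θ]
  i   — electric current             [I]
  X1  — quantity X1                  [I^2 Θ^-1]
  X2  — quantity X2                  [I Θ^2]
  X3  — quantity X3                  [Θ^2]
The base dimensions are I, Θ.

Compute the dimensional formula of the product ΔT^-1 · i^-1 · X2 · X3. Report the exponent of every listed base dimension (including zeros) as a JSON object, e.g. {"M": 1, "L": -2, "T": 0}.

Dimensional matrix (I×Θ by ΔT×i×X1×X2×X3):
  I: [ 0  1  2  1  0]
  Θ: [ 1  0 -1  2  2]
  [I]: (-1)·0+(-1)·1+(1)·1+(1)·0 = 0
  [Θ]: (-1)·1+(-1)·0+(1)·2+(1)·2 = 3
⇒ Θ^3

{"I": 0, "Θ": 3}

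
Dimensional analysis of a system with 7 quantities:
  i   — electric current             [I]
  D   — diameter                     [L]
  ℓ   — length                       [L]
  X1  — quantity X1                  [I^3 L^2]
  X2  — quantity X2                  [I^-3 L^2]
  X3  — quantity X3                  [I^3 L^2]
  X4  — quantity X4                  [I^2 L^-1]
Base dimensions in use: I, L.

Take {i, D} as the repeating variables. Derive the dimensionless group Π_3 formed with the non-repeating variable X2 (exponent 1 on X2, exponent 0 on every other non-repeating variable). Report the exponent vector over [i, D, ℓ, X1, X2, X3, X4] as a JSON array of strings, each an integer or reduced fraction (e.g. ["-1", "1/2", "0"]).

Dimensional matrix (I×L by i×D×ℓ×X1×X2×X3×X4):
  I: [ 1  0  0  3 -3  3  2]
  L: [ 0  1  1  2  2  2 -1]
RREF → pivots at {i,D} ⇒ r = 2
Repeat: i,D; free: ℓ,X1,X2,X3,X4
RREF:
  r0: [   1    0    0    3   -3    3    2]
  r1: [   0    1    1    2    2    2   -1]
Fix exponent of X2 at 1, ℓ at 0, X1 at 0, X3 at 0, X4 at 0; solve each RREF row for its pivot's exponent:
  r0: exp(i) + (-3)·1 = 0 ⇒ exp(i) = 3
  r1: exp(D) + (2)·1 = 0 ⇒ exp(D) = -2
Π_3 = i^3 · D^-2 · X2

["3", "-2", "0", "0", "1", "0", "0"]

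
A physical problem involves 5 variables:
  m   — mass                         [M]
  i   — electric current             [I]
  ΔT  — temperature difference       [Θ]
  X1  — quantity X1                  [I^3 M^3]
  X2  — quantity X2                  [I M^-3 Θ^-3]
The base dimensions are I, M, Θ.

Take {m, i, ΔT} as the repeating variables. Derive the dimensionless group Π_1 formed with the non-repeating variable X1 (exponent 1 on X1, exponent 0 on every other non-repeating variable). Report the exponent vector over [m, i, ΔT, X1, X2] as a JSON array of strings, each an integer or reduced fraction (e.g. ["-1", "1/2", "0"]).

Exponent matrix [I,M,Θ] × [m,i,ΔT,X1,X2]:
  I: [ 0  1  0  3  1]
  M: [ 1  0  0  3 -3]
  Θ: [ 0  0  1  0 -3]
Echelon form has 3 nonzero rows (pivots: m,i,ΔT)
Pivot set = {m,i,ΔT}, free = {X1,X2}
RREF:
  r0: [   1    0    0    3   -3]
  r1: [   0    1    0    3    1]
  r2: [   0    0    1    0   -3]
Fix exponent of X1 at 1, X2 at 0; solve each RREF row for its pivot's exponent:
  r0: exp(m) + (3)·1 = 0 ⇒ exp(m) = -3
  r1: exp(i) + (3)·1 = 0 ⇒ exp(i) = -3
  r2: exp(ΔT) + (0)·1 = 0 ⇒ exp(ΔT) = 0
Π_1 = m^-3 · i^-3 · X1

["-3", "-3", "0", "1", "0"]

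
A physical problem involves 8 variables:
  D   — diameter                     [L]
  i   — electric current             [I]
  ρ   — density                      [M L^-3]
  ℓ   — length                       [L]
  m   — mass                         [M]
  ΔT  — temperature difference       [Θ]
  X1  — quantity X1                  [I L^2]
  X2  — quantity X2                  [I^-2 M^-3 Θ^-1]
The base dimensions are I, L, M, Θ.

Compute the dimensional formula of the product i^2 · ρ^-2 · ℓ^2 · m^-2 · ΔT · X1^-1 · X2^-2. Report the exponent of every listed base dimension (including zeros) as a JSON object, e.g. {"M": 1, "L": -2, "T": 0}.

Write exponents as rows I,L,M,Θ / cols D,i,ρ,ℓ,m,ΔT,X1,X2:
  I: [ 0  1  0  0  0  0  1 -2]
  L: [ 1  0 -3  1  0  0  2  0]
  M: [ 0  0  1  0  1  0  0 -3]
  Θ: [ 0  0  0  0  0  1  0 -1]
  [I]: (2)·1+(-2)·0+(2)·0+(-2)·0+(1)·0+(-1)·1+(-2)·-2 = 5
  [L]: (2)·0+(-2)·-3+(2)·1+(-2)·0+(1)·0+(-1)·2+(-2)·0 = 6
  [M]: (2)·0+(-2)·1+(2)·0+(-2)·1+(1)·0+(-1)·0+(-2)·-3 = 2
  [Θ]: (2)·0+(-2)·0+(2)·0+(-2)·0+(1)·1+(-1)·0+(-2)·-1 = 3
⇒ I^5 L^6 M^2 Θ^3

{"I": 5, "L": 6, "M": 2, "Θ": 3}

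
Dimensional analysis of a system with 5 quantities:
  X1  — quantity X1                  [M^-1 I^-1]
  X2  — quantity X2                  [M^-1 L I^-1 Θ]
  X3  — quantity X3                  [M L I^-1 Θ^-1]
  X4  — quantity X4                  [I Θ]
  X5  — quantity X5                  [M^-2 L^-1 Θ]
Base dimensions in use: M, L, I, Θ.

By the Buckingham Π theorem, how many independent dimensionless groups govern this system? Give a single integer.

2

Exponent matrix [M,L,I,Θ] × [X1,X2,X3,X4,X5]:
  M: [-1 -1  1  0 -2]
  L: [ 0  1  1  0 -1]
  I: [-1 -1 -1  1  0]
  Θ: [ 0  1 -1  1  1]
Echelon form has 3 nonzero rows (pivots: X1,X2,X3)
5 vars − rank 3 = 2 Π groups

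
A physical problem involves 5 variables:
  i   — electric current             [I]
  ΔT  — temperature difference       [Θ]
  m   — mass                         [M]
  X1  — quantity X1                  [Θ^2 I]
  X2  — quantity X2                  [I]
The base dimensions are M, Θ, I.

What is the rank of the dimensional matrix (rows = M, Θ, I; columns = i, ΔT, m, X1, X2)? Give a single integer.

Dimensional matrix (M×Θ×I by i×ΔT×m×X1×X2):
  M: [ 0  0  1  0  0]
  Θ: [ 0  1  0  2  0]
  I: [ 1  0  0  1  1]
Row reduction gives pivot columns i,ΔT,m; rank = 3

3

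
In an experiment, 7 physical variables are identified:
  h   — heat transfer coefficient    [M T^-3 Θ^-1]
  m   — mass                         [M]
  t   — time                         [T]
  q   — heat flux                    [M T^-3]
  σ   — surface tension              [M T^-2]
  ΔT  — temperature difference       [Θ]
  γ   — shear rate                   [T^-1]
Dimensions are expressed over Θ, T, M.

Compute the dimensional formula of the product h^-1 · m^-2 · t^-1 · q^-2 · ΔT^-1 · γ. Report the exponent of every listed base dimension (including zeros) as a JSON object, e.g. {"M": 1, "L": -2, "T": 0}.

{"Θ": 0, "T": 7, "M": -5}

Write exponents as rows Θ,T,M / cols h,m,t,q,σ,ΔT,γ:
  Θ: [-1  0  0  0  0  1  0]
  T: [-3  0  1 -3 -2  0 -1]
  M: [ 1  1  0  1  1  0  0]
  [Θ]: (-1)·-1+(-2)·0+(-1)·0+(-2)·0+(-1)·1+(1)·0 = 0
  [T]: (-1)·-3+(-2)·0+(-1)·1+(-2)·-3+(-1)·0+(1)·-1 = 7
  [M]: (-1)·1+(-2)·1+(-1)·0+(-2)·1+(-1)·0+(1)·0 = -5
⇒ T^7 M^-5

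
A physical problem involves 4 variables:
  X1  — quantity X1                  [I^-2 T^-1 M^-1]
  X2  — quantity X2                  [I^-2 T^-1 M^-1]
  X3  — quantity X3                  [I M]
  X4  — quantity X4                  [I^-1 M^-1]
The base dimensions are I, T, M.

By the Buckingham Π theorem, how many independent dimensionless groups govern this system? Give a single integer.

2

Dimensional matrix (I×T×M by X1×X2×X3×X4):
  I: [-2 -2  1 -1]
  T: [-1 -1  0  0]
  M: [-1 -1  1 -1]
Echelon form has 2 nonzero rows (pivots: X1,X3)
Π count = n − r = 4 − 2 = 2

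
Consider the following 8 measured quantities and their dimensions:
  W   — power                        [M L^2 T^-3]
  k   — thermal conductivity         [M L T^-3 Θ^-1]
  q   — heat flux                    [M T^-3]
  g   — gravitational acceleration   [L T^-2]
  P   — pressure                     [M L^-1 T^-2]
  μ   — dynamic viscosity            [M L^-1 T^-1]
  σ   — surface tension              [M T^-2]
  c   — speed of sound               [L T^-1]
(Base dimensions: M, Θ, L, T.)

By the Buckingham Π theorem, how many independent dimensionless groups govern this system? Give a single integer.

Exponent matrix [M,Θ,L,T] × [W,k,q,g,P,μ,σ,c]:
  M: [ 1  1  1  0  1  1  1  0]
  Θ: [ 0 -1  0  0  0  0  0  0]
  L: [ 2  1  0  1 -1 -1  0  1]
  T: [-3 -3 -3 -2 -2 -1 -2 -1]
Row reduction gives pivot columns W,k,q,g; rank = 4
Π count = n − r = 8 − 4 = 4

4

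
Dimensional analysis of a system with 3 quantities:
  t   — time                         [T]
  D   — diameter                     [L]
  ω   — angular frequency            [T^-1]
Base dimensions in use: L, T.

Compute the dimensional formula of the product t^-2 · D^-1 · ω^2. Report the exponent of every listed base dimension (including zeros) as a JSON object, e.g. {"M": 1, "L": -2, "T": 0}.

Exponent matrix [L,T] × [t,D,ω]:
  L: [ 0  1  0]
  T: [ 1  0 -1]
  [L]: (-2)·0+(-1)·1+(2)·0 = -1
  [T]: (-2)·1+(-1)·0+(2)·-1 = -4
⇒ L^-1 T^-4

{"L": -1, "T": -4}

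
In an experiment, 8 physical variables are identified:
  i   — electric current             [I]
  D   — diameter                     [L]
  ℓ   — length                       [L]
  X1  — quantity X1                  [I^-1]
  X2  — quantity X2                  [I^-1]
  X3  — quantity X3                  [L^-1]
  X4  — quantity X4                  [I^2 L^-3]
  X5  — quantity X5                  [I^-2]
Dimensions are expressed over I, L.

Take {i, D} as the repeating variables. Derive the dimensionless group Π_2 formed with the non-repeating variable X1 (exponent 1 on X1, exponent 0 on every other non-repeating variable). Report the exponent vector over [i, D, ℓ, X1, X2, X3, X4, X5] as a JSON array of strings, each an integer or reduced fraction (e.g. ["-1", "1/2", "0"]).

["1", "0", "0", "1", "0", "0", "0", "0"]

Exponent matrix [I,L] × [i,D,ℓ,X1,X2,X3,X4,X5]:
  I: [ 1  0  0 -1 -1  0  2 -2]
  L: [ 0  1  1  0  0 -1 -3  0]
RREF → pivots at {i,D} ⇒ r = 2
Repeat: i,D; free: ℓ,X1,X2,X3,X4,X5
RREF:
  r0: [   1    0    0   -1   -1    0    2   -2]
  r1: [   0    1    1    0    0   -1   -3    0]
Fix exponent of X1 at 1, ℓ at 0, X2 at 0, X3 at 0, X4 at 0, X5 at 0; solve each RREF row for its pivot's exponent:
  r0: exp(i) + (-1)·1 = 0 ⇒ exp(i) = 1
  r1: exp(D) + (0)·1 = 0 ⇒ exp(D) = 0
Π_2 = i · X1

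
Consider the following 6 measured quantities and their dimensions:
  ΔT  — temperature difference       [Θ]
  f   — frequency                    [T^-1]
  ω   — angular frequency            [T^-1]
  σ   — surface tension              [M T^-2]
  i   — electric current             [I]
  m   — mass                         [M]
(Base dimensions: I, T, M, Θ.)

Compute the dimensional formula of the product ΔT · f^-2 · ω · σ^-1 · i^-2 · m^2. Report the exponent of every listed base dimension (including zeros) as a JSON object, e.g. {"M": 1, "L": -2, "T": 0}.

{"I": -2, "T": 3, "M": 1, "Θ": 1}

Write exponents as rows I,T,M,Θ / cols ΔT,f,ω,σ,i,m:
  I: [ 0  0  0  0  1  0]
  T: [ 0 -1 -1 -2  0  0]
  M: [ 0  0  0  1  0  1]
  Θ: [ 1  0  0  0  0  0]
  [I]: (1)·0+(-2)·0+(1)·0+(-1)·0+(-2)·1+(2)·0 = -2
  [T]: (1)·0+(-2)·-1+(1)·-1+(-1)·-2+(-2)·0+(2)·0 = 3
  [M]: (1)·0+(-2)·0+(1)·0+(-1)·1+(-2)·0+(2)·1 = 1
  [Θ]: (1)·1+(-2)·0+(1)·0+(-1)·0+(-2)·0+(2)·0 = 1
⇒ I^-2 T^3 M Θ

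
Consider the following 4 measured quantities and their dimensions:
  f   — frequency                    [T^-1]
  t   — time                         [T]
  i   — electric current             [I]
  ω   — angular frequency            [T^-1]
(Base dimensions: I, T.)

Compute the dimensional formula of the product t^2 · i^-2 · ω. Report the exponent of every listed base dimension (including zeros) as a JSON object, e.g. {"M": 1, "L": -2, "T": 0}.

{"I": -2, "T": 1}

Exponent matrix [I,T] × [f,t,i,ω]:
  I: [ 0  0  1  0]
  T: [-1  1  0 -1]
  [I]: (2)·0+(-2)·1+(1)·0 = -2
  [T]: (2)·1+(-2)·0+(1)·-1 = 1
⇒ I^-2 T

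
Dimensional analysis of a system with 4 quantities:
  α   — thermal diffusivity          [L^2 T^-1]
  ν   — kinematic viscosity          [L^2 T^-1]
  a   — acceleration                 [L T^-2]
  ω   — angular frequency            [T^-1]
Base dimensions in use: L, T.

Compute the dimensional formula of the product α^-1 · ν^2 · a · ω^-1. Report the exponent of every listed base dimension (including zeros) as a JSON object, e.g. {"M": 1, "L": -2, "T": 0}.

Exponent matrix [L,T] × [α,ν,a,ω]:
  L: [ 2  2  1  0]
  T: [-1 -1 -2 -1]
  [L]: (-1)·2+(2)·2+(1)·1+(-1)·0 = 3
  [T]: (-1)·-1+(2)·-1+(1)·-2+(-1)·-1 = -2
⇒ L^3 T^-2

{"L": 3, "T": -2}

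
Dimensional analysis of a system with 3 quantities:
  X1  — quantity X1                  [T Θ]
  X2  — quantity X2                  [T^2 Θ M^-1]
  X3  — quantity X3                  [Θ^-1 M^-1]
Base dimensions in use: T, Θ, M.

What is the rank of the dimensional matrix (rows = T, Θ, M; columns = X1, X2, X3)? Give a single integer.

2

Exponent matrix [T,Θ,M] × [X1,X2,X3]:
  T: [ 1  2  0]
  Θ: [ 1  1 -1]
  M: [ 0 -1 -1]
Row reduction gives pivot columns X1,X2; rank = 2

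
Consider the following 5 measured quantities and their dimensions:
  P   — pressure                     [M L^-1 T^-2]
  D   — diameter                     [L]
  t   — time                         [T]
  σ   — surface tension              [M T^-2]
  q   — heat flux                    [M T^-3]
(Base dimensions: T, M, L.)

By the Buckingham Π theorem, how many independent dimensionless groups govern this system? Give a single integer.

Exponent matrix [T,M,L] × [P,D,t,σ,q]:
  T: [-2  0  1 -2 -3]
  M: [ 1  0  0  1  1]
  L: [-1  1  0  0  0]
Row reduction gives pivot columns P,D,t; rank = 3
5 vars − rank 3 = 2 Π groups

2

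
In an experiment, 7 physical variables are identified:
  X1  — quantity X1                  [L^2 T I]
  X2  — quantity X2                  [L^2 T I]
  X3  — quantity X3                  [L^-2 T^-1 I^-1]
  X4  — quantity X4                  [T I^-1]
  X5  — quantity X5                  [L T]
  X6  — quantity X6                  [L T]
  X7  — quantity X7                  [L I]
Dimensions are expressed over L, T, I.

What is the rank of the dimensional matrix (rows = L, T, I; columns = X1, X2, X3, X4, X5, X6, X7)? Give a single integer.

Dimensional matrix (L×T×I by X1×X2×X3×X4×X5×X6×X7):
  L: [ 2  2 -2  0  1  1  1]
  T: [ 1  1 -1  1  1  1  0]
  I: [ 1  1 -1 -1  0  0  1]
Row reduction gives pivot columns X1,X4; rank = 2

2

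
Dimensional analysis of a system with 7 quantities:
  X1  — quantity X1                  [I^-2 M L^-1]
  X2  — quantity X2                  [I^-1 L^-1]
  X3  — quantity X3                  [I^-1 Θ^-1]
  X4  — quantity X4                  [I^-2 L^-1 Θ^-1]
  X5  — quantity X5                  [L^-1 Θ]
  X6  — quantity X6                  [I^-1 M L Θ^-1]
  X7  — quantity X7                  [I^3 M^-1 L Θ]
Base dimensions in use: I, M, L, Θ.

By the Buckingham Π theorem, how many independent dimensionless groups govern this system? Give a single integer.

4

Write exponents as rows I,M,L,Θ / cols X1,X2,X3,X4,X5,X6,X7:
  I: [-2 -1 -1 -2  0 -1  3]
  M: [ 1  0  0  0  0  1 -1]
  L: [-1 -1  0 -1 -1  1  1]
  Θ: [ 0  0 -1 -1  1 -1  1]
Echelon form has 3 nonzero rows (pivots: X1,X2,X3)
Π count = n − r = 7 − 3 = 4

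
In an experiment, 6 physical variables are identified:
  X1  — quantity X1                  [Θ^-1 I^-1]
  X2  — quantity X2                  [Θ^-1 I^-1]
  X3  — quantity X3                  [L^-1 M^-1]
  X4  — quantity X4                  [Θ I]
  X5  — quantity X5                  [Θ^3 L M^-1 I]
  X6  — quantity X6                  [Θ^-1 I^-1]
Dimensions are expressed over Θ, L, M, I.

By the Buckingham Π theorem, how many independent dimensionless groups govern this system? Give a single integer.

3

Dimensional matrix (Θ×L×M×I by X1×X2×X3×X4×X5×X6):
  Θ: [-1 -1  0  1  3 -1]
  L: [ 0  0 -1  0  1  0]
  M: [ 0  0 -1  0 -1  0]
  I: [-1 -1  0  1  1 -1]
Row reduction gives pivot columns X1,X3,X5; rank = 3
Π count = n − r = 6 − 3 = 3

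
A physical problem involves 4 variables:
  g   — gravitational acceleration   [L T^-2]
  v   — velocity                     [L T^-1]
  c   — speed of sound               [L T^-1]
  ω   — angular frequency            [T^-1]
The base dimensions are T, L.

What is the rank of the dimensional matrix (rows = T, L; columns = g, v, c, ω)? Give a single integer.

2

Write exponents as rows T,L / cols g,v,c,ω:
  T: [-2 -1 -1 -1]
  L: [ 1  1  1  0]
Echelon form has 2 nonzero rows (pivots: g,v)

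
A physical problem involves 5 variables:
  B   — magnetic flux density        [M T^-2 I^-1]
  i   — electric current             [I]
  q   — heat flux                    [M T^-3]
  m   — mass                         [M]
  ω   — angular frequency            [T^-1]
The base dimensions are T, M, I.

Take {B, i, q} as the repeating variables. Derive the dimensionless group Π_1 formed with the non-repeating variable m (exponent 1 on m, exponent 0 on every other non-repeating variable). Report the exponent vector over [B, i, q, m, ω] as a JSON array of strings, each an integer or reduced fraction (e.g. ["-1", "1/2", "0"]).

Dimensional matrix (T×M×I by B×i×q×m×ω):
  T: [-2  0 -3  0 -1]
  M: [ 1  0  1  1  0]
  I: [-1  1  0  0  0]
RREF → pivots at {B,i,q} ⇒ r = 3
Pivot set = {B,i,q}, free = {m,ω}
RREF:
  r0: [   1    0    0    3   -1]
  r1: [   0    1    0    3   -1]
  r2: [   0    0    1   -2    1]
Fix exponent of m at 1, ω at 0; solve each RREF row for its pivot's exponent:
  r0: exp(B) + (3)·1 = 0 ⇒ exp(B) = -3
  r1: exp(i) + (3)·1 = 0 ⇒ exp(i) = -3
  r2: exp(q) + (-2)·1 = 0 ⇒ exp(q) = 2
Π_1 = B^-3 · i^-3 · q^2 · m

["-3", "-3", "2", "1", "0"]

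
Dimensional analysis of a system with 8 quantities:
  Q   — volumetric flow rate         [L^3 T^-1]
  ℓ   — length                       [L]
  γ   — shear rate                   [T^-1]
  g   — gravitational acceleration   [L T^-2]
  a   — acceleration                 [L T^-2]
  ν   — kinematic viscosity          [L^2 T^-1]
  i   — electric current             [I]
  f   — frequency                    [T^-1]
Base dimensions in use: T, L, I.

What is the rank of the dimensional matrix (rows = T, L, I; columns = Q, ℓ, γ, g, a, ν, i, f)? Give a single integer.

Write exponents as rows T,L,I / cols Q,ℓ,γ,g,a,ν,i,f:
  T: [-1  0 -1 -2 -2 -1  0 -1]
  L: [ 3  1  0  1  1  2  0  0]
  I: [ 0  0  0  0  0  0  1  0]
RREF → pivots at {Q,ℓ,i} ⇒ r = 3

3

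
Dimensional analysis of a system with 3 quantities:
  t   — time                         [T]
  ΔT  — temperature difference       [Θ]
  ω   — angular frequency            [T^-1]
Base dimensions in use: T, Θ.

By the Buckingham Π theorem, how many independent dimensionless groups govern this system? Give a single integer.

1

Exponent matrix [T,Θ] × [t,ΔT,ω]:
  T: [ 1  0 -1]
  Θ: [ 0  1  0]
Echelon form has 2 nonzero rows (pivots: t,ΔT)
3 vars − rank 2 = 1 Π group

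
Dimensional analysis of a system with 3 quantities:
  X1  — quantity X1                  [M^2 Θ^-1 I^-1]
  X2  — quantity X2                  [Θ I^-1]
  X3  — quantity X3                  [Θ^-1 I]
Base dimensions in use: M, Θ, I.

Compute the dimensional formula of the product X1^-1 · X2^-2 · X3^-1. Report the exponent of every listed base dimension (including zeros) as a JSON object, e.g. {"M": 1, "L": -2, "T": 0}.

Dimensional matrix (M×Θ×I by X1×X2×X3):
  M: [ 2  0  0]
  Θ: [-1  1 -1]
  I: [-1 -1  1]
  [M]: (-1)·2+(-2)·0+(-1)·0 = -2
  [Θ]: (-1)·-1+(-2)·1+(-1)·-1 = 0
  [I]: (-1)·-1+(-2)·-1+(-1)·1 = 2
⇒ M^-2 I^2

{"M": -2, "Θ": 0, "I": 2}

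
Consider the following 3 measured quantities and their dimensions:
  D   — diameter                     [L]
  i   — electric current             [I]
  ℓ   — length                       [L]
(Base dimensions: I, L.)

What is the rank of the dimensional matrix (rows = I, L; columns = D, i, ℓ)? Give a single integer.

2

Dimensional matrix (I×L by D×i×ℓ):
  I: [ 0  1  0]
  L: [ 1  0  1]
RREF → pivots at {D,i} ⇒ r = 2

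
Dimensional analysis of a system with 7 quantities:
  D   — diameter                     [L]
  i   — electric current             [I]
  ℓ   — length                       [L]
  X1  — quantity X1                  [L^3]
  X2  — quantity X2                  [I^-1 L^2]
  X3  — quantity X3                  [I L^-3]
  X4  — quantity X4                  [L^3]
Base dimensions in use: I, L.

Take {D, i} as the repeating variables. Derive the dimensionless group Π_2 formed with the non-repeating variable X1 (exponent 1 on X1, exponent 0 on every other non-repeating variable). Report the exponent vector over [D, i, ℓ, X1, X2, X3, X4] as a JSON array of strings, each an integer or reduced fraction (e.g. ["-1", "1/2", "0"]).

Exponent matrix [I,L] × [D,i,ℓ,X1,X2,X3,X4]:
  I: [ 0  1  0  0 -1  1  0]
  L: [ 1  0  1  3  2 -3  3]
Echelon form has 2 nonzero rows (pivots: D,i)
Pivot set = {D,i}, free = {ℓ,X1,X2,X3,X4}
RREF:
  r0: [   1    0    1    3    2   -3    3]
  r1: [   0    1    0    0   -1    1    0]
Fix exponent of X1 at 1, ℓ at 0, X2 at 0, X3 at 0, X4 at 0; solve each RREF row for its pivot's exponent:
  r0: exp(D) + (3)·1 = 0 ⇒ exp(D) = -3
  r1: exp(i) + (0)·1 = 0 ⇒ exp(i) = 0
Π_2 = D^-3 · X1

["-3", "0", "0", "1", "0", "0", "0"]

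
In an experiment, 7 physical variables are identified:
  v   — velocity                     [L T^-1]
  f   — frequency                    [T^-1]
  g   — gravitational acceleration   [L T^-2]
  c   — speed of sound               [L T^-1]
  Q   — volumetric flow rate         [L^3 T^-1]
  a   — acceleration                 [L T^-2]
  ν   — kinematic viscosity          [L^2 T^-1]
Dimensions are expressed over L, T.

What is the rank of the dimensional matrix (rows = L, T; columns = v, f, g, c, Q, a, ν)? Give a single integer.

Dimensional matrix (L×T by v×f×g×c×Q×a×ν):
  L: [ 1  0  1  1  3  1  2]
  T: [-1 -1 -2 -1 -1 -2 -1]
RREF → pivots at {v,f} ⇒ r = 2

2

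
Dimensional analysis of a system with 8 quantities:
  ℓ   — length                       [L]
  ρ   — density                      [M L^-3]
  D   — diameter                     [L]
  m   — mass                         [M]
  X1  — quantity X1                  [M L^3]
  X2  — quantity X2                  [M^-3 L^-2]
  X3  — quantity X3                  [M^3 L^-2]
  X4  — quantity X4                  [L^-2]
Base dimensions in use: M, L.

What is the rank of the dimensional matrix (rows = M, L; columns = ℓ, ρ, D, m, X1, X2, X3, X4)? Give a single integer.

Dimensional matrix (M×L by ℓ×ρ×D×m×X1×X2×X3×X4):
  M: [ 0  1  0  1  1 -3  3  0]
  L: [ 1 -3  1  0  3 -2 -2 -2]
Row reduction gives pivot columns ℓ,ρ; rank = 2

2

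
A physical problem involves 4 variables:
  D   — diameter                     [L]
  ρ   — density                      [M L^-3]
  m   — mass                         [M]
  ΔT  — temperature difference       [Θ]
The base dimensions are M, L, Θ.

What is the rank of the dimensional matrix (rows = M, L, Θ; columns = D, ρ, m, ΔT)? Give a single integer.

Write exponents as rows M,L,Θ / cols D,ρ,m,ΔT:
  M: [ 0  1  1  0]
  L: [ 1 -3  0  0]
  Θ: [ 0  0  0  1]
Row reduction gives pivot columns D,ρ,ΔT; rank = 3

3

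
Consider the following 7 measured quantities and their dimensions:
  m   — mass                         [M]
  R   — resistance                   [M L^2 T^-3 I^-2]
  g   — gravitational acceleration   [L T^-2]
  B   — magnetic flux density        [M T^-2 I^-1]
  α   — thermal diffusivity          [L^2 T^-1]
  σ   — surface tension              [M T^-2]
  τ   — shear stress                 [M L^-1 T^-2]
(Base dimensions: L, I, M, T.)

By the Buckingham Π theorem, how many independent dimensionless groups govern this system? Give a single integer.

3

Dimensional matrix (L×I×M×T by m×R×g×B×α×σ×τ):
  L: [ 0  2  1  0  2  0 -1]
  I: [ 0 -2  0 -1  0  0  0]
  M: [ 1  1  0  1  0  1  1]
  T: [ 0 -3 -2 -2 -1 -2 -2]
RREF → pivots at {m,R,g,B} ⇒ r = 4
Π count = n − r = 7 − 4 = 3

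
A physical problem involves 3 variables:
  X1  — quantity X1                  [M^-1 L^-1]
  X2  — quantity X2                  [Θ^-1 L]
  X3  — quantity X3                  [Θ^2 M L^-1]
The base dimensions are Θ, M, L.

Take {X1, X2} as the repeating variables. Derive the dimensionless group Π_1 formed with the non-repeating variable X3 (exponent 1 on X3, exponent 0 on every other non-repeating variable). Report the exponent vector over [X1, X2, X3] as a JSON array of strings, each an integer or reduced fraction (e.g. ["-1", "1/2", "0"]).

Exponent matrix [Θ,M,L] × [X1,X2,X3]:
  Θ: [ 0 -1  2]
  M: [-1  0  1]
  L: [-1  1 -1]
Echelon form has 2 nonzero rows (pivots: X1,X2)
Pivot set = {X1,X2}, free = {X3}
RREF:
  r0: [   1    0   -1]
  r1: [   0    1   -2]
  r2: [   0    0    0]
Fix exponent of X3 at 1; solve each RREF row for its pivot's exponent:
  r0: exp(X1) + (-1)·1 = 0 ⇒ exp(X1) = 1
  r1: exp(X2) + (-2)·1 = 0 ⇒ exp(X2) = 2
Π_1 = X1 · X2^2 · X3

["1", "2", "1"]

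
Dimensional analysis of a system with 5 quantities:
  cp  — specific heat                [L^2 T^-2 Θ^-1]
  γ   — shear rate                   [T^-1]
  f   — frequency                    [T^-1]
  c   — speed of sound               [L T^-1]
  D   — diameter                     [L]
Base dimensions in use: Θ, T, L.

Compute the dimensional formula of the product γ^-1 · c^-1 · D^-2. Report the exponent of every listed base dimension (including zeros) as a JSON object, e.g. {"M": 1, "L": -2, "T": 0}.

{"Θ": 0, "T": 2, "L": -3}

Exponent matrix [Θ,T,L] × [cp,γ,f,c,D]:
  Θ: [-1  0  0  0  0]
  T: [-2 -1 -1 -1  0]
  L: [ 2  0  0  1  1]
  [Θ]: (-1)·0+(-1)·0+(-2)·0 = 0
  [T]: (-1)·-1+(-1)·-1+(-2)·0 = 2
  [L]: (-1)·0+(-1)·1+(-2)·1 = -3
⇒ T^2 L^-3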